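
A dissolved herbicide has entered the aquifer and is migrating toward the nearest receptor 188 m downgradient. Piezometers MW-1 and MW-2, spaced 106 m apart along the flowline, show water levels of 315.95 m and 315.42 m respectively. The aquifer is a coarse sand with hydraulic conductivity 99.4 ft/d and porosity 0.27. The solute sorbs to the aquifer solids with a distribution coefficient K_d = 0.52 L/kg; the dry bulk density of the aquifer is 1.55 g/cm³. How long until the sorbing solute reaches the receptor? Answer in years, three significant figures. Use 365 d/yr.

Hydraulic gradient i = (315.95 − 315.42) / 106 = 0.53 / 106 = 0.005000
K = 99.4 ft/d × 0.3048 = 30.30 m/d
q = Ki = 30.30 × 0.005000 = 0.1515 m/d
v_s = q/n_e = 0.1515/0.27 = 0.5611 m/d
Retardation R = 1 + ρ_b·K_d/n = 1 + 1.55×0.52/0.27 = 3.985
Contaminant velocity v_c = v/R = 0.5611/3.985 = 0.1408 m/d
t = L/v_c = 188/0.1408 = 1335 d
   = 1335/365 = 3.66 yr

3.66 years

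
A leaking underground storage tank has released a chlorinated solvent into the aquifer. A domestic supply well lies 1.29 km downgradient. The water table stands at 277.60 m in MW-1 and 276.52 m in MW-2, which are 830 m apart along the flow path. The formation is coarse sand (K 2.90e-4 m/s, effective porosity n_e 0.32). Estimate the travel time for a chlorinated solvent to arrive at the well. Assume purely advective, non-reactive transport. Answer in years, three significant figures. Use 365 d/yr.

Hydraulic gradient i = (277.60 − 276.52) / 830 = 1.08 / 830 = 0.001301
K = 2.90e-4 m/s × 86400 s/d = 25.06 m/d
Darcy flux q = K·i = 25.06 × 0.001301 = 0.03260 m/d
Seepage velocity v = q / n = 0.03260 / 0.32 = 0.1019 m/d
L = 1.29 km = 1290 m
t = L / v = 1290 / 0.1019 = 12660 d
   = 12660 / 365 = 34.7 yr

34.7 years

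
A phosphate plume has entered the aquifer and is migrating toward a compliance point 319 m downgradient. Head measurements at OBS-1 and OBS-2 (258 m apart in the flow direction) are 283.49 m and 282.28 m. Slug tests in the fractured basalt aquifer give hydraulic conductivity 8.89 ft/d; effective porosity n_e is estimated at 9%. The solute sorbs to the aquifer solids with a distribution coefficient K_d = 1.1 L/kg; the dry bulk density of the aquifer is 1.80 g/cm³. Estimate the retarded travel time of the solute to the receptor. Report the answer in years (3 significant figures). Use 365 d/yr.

Hydraulic gradient i = (283.49 − 282.28) / 258 = 1.21 / 258 = 0.004690
K = 8.89 ft/d × 0.3048 = 2.710 m/d
Darcy flux q = K·i = 2.710 × 0.004690 = 0.01271 m/d
v = Ki/n = 2.710·0.004690/0.09 = 0.1412 m/d
Retardation R = 1 + ρ_b·K_d/n = 1 + 1.80×1.1/0.09 = 23.00
Contaminant velocity v_c = v/R = 0.1412/23.00 = 0.006139 m/d
t = L/v_c = 319/0.006139 = 51960 d
   = 51960/365 = 142 yr

142 years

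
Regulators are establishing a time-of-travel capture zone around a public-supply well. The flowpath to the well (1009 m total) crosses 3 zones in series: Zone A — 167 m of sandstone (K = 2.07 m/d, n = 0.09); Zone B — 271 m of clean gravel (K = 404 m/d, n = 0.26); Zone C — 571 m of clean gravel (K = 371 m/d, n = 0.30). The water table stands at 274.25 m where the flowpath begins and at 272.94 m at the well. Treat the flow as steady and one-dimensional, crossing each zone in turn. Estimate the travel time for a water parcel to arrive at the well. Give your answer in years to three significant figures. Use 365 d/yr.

Total head drop ΔH = 274.25 − 272.94 = 1.31 m
Steady 1-D flow in series ⇒ the Darcy flux q is identical in every zone and the zone head losses add (resistances L/K in series).
Σ(L/K) = 167/2.07 + 271/404 + 571/371 = 80.68 + 0.6708 + 1.539 = 82.89 d
q = ΔH / Σ(L/K) = 1.31 / 82.89 = 0.01580 m/d (same in every zone)
Zone A: v = q/n = 0.01580/0.09 = 0.1756 m/d → t_A = 167/0.1756 = 951.0 d
Zone B: v = q/n = 0.01580/0.26 = 0.06079 m/d → t_B = 271/0.06079 = 4458 d
Zone C: v = q/n = 0.01580/0.30 = 0.05268 m/d → t_C = 571/0.05268 = 10840 d
Total t = 951.0 + 4458 + 10840 = 16250 d
   = 16250 / 365 = 44.5 yr

44.5 years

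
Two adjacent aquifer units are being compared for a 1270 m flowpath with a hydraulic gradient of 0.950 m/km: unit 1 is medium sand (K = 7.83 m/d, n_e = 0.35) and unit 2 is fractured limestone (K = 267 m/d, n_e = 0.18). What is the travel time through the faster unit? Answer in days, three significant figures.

901 days

Unit 1 (medium sand): v = 7.83×9.5e-4/0.35 = 0.02125 m/d, t = 1270/0.02125 = 59760 d
Unit 2 (fractured limestone): v = 267×9.5e-4/0.18 = 1.409 m/d, t = 1270/1.409 = 901.2 d
Faster unit: t = 901 d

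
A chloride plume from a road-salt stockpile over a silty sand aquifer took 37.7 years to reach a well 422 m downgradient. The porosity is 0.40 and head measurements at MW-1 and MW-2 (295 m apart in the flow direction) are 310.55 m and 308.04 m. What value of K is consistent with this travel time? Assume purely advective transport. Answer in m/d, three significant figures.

Hydraulic gradient i = (310.55 − 308.04) / 295 = 2.51 / 295 = 0.008508
t = 37.7 years = 13760 d
v = L / t = 422 / 13760 = 0.03067 m/d
K = v · n / i = 0.03067 × 0.40 / 0.008508 = 1.44 m/d

1.44 m/d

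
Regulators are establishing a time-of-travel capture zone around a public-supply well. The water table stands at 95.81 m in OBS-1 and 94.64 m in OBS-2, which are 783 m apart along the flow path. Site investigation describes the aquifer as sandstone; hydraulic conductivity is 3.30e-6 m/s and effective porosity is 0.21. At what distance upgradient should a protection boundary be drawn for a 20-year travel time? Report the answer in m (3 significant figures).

14.8 m

Hydraulic gradient i = (95.81 − 94.64) / 783 = 1.17 / 783 = 0.001494
K = 3.30e-6 m/s × 86400 s/d = 0.2851 m/d
q = Ki = 0.2851 × 0.001494 = 4.260e-4 m/d
v_s = q/n_e = 4.260e-4/0.21 = 0.002029 m/d
T = 20 yr × 365 = 7300 d
L = v × T = 0.002029 × 7300 = 14.81 m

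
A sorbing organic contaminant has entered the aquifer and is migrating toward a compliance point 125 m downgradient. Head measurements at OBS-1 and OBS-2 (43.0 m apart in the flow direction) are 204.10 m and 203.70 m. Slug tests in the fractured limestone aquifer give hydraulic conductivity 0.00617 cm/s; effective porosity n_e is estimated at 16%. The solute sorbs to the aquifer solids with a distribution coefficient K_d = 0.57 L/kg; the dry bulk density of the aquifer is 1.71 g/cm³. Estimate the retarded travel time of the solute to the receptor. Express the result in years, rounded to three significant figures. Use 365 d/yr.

7.84 years

Hydraulic gradient i = (204.10 − 203.70) / 43.0 = 0.40 / 43.0 = 0.009302
K = 0.00617 cm/s × 864 = 5.331 m/d
q = Ki = 5.331 × 0.009302 = 0.04959 m/d
v_s = q/n_e = 0.04959/0.16 = 0.3099 m/d
Retardation R = 1 + ρ_b·K_d/n = 1 + 1.71×0.57/0.16 = 7.092
Contaminant velocity v_c = v/R = 0.3099/7.092 = 0.04370 m/d
t = L/v_c = 125/0.04370 = 2860 d
   = 2860/365 = 7.84 yr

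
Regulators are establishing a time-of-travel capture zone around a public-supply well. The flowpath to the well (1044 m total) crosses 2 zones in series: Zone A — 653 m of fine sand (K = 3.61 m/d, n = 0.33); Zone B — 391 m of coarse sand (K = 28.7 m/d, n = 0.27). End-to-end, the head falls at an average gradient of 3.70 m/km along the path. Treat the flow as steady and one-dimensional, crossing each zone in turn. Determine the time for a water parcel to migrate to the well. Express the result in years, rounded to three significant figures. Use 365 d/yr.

44.3 years

Steady 1-D flow in series ⇒ the Darcy flux q is identical in every zone and the zone head losses add (resistances L/K in series).
Σ(L/K) = 653/3.61 + 391/28.7 = 180.9 + 13.62 = 194.5 d
K_eq = L_total / Σ(L/K) = 1044 / 194.5 = 5.367 m/d
q = K_eq · i = 5.367 × 0.0037 = 0.01986 m/d (same in every zone)
Zone A: v = q/n = 0.01986/0.33 = 0.06018 m/d → t_A = 653/0.06018 = 10850 d
Zone B: v = q/n = 0.01986/0.27 = 0.07355 m/d → t_B = 391/0.07355 = 5316 d
Total t = 10850 + 5316 = 16170 d
   = 16170 / 365 = 44.3 yr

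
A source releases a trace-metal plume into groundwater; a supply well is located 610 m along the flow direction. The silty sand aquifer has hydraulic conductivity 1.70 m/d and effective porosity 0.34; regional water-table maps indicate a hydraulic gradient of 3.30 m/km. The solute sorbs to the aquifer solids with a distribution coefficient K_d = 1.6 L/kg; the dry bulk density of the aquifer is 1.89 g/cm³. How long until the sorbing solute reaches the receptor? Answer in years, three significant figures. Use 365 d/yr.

1000 years

Darcy flux q = K·i = 1.70 × 0.0033 = 0.005610 m/d
v_s = q/n_e = 0.005610/0.34 = 0.01650 m/d
Retardation R = 1 + ρ_b·K_d/n = 1 + 1.89×1.6/0.34 = 9.894
Contaminant velocity v_c = v/R = 0.01650/9.894 = 0.001668 m/d
t = L/v_c = 610/0.001668 = 365800 d
   = 365800/365 = 1000 yr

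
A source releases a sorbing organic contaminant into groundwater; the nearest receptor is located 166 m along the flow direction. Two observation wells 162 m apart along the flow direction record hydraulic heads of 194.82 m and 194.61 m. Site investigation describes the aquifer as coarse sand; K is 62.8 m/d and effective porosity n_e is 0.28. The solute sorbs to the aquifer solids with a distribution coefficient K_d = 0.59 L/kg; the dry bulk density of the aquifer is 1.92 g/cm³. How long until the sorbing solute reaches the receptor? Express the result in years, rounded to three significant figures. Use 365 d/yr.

7.89 years

Hydraulic gradient i = (194.82 − 194.61) / 162 = 0.21 / 162 = 0.001296
Specific discharge q = 62.8 × 0.001296 = 0.08141 m/d
v_s = q/n_e = 0.08141/0.28 = 0.2907 m/d
Retardation R = 1 + ρ_b·K_d/n = 1 + 1.92×0.59/0.28 = 5.046
Contaminant velocity v_c = v/R = 0.2907/5.046 = 0.05762 m/d
t = L/v_c = 166/0.05762 = 2881 d
   = 2881/365 = 7.89 yr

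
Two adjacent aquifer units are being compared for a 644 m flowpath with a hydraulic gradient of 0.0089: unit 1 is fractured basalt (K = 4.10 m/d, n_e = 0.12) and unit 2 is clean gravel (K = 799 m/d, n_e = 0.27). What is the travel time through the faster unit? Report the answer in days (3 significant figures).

24.5 days

Unit 1 (fractured basalt): v = 4.10×0.0089/0.12 = 0.3041 m/d, t = 644/0.3041 = 2118 d
Unit 2 (clean gravel): v = 799×0.0089/0.27 = 26.34 m/d, t = 644/26.34 = 24.45 d
Faster unit: t = 24.5 d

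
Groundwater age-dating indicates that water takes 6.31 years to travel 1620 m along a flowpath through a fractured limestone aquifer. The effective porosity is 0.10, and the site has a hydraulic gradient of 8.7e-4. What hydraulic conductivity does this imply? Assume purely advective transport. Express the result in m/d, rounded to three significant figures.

80.8 m/d

t = 6.31 years = 2303 d
v = L / t = 1620 / 2303 = 0.7034 m/d
K = v · n / i = 0.7034 × 0.10 / 8.7e-4 = 80.8 m/d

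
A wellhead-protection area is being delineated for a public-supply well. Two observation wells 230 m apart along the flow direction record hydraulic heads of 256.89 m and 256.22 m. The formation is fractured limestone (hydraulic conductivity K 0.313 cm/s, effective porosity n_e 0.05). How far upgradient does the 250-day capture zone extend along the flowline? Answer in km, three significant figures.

Hydraulic gradient i = (256.89 − 256.22) / 230 = 0.67 / 230 = 0.002913
K = 0.313 cm/s × 864 = 270.4 m/d
Darcy flux q = K·i = 270.4 × 0.002913 = 0.7878 m/d
v_s = q/n_e = 0.7878/0.05 = 15.76 m/d
L = v × T = 15.76 × 250 = 3939 m
   = 3.94 km

3.94 km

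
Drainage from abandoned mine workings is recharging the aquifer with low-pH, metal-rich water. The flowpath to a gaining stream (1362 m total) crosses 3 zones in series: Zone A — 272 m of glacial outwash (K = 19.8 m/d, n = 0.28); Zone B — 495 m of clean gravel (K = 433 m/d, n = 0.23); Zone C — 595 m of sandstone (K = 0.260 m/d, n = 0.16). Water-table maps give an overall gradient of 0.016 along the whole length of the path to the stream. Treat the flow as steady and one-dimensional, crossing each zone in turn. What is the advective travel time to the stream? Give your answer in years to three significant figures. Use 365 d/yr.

For zones in series the flux q is common to all zones; the equivalent conductivity is the harmonic (thickness-weighted) mean, K_eq = L_total / Σ(L_j/K_j).
Σ(L/K) = 272/19.8 + 495/433 + 595/0.260 = 13.74 + 1.143 + 2288 = 2303 d
K_eq = L_total / Σ(L/K) = 1362 / 2303 = 0.5913 m/d
q = K_eq · i = 0.5913 × 0.016 = 0.009461 m/d (same in every zone)
Zone A: v = q/n = 0.009461/0.28 = 0.03379 m/d → t_A = 272/0.03379 = 8050 d
Zone B: v = q/n = 0.009461/0.23 = 0.04113 m/d → t_B = 495/0.04113 = 12030 d
Zone C: v = q/n = 0.009461/0.16 = 0.05913 m/d → t_C = 595/0.05913 = 10060 d
Total t = 8050 + 12030 + 10060 = 30150 d
   = 30150 / 365 = 82.6 yr

82.6 years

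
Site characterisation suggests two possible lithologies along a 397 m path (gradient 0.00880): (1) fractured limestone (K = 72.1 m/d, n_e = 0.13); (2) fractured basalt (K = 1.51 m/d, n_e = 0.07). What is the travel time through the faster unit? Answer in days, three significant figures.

81.3 days

Unit 1 (fractured limestone): v = 72.1×0.0088/0.13 = 4.881 m/d, t = 397/4.881 = 81.34 d
Unit 2 (fractured basalt): v = 1.51×0.0088/0.07 = 0.1898 m/d, t = 397/0.1898 = 2091 d
Faster unit: t = 81.3 d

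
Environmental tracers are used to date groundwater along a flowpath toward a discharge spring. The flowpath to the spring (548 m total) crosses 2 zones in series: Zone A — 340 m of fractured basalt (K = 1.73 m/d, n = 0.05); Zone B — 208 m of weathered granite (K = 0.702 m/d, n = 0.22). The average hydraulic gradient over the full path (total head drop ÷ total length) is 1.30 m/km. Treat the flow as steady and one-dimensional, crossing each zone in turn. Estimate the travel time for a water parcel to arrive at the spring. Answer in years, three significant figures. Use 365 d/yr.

119 years

Steady 1-D flow in series ⇒ the Darcy flux q is identical in every zone and the zone head losses add (resistances L/K in series).
Σ(L/K) = 340/1.73 + 208/0.702 = 196.5 + 296.3 = 492.8 d
K_eq = L_total / Σ(L/K) = 548 / 492.8 = 1.112 m/d
q = K_eq · i = 1.112 × 0.0013 = 0.001446 m/d (same in every zone)
Zone A: v = q/n = 0.001446/0.05 = 0.02891 m/d → t_A = 340/0.02891 = 11760 d
Zone B: v = q/n = 0.001446/0.22 = 0.006571 m/d → t_B = 208/0.006571 = 31660 d
Total t = 11760 + 31660 = 43420 d
   = 43420 / 365 = 119 yr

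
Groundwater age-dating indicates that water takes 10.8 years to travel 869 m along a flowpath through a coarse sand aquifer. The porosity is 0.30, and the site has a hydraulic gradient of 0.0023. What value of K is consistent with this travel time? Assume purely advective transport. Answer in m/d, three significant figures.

t = 10.8 years = 3942 d
v = L / t = 869 / 3942 = 0.2204 m/d
K = v · n / i = 0.2204 × 0.30 / 0.0023 = 28.8 m/d

28.8 m/d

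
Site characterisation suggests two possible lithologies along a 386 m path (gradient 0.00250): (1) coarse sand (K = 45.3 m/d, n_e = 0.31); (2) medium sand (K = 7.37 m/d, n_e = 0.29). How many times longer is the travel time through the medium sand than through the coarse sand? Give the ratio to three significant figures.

5.75

Unit 1 (coarse sand): v = 45.3×0.0025/0.31 = 0.3653 m/d, t = 386/0.3653 = 1057 d
Unit 2 (medium sand): v = 7.37×0.0025/0.29 = 0.06353 m/d, t = 386/0.06353 = 6075 d
t(medium sand) / t(coarse sand) = 6075/1057 = 5.75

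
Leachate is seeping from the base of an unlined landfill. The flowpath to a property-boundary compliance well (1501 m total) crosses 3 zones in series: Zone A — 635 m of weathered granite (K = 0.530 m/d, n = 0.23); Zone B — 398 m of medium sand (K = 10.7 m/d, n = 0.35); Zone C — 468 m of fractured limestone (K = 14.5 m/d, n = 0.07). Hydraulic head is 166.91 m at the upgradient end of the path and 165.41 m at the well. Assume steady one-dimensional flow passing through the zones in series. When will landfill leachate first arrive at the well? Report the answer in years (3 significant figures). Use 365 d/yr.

736 years

Total head drop ΔH = 166.91 − 165.41 = 1.50 m
Continuity: the same q passes through each zone, so ΔH = q·Σ(L_j/K_j) — the zones act as resistances in series.
Σ(L/K) = 635/0.530 + 398/10.7 + 468/14.5 = 1198 + 37.20 + 32.28 = 1268 d
q = ΔH / Σ(L/K) = 1.50 / 1268 = 0.001183 m/d (same in every zone)
Zone A: v = q/n = 0.001183/0.23 = 0.005145 m/d → t_A = 635/0.005145 = 123400 d
Zone B: v = q/n = 0.001183/0.35 = 0.003381 m/d → t_B = 398/0.003381 = 117700 d
Zone C: v = q/n = 0.001183/0.07 = 0.01691 m/d → t_C = 468/0.01691 = 27680 d
Total t = 123400 + 117700 + 27680 = 268800 d
   = 268800 / 365 = 736 yr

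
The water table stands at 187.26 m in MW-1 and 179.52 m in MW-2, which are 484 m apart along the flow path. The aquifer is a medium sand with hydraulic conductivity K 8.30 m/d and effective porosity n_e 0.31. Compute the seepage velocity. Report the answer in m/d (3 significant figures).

Hydraulic gradient i = (187.26 − 179.52) / 484 = 7.74 / 484 = 0.01599
Darcy flux q = K·i = 8.30 × 0.01599 = 0.1327 m/d
Average linear velocity = 0.1327 / 0.31 = 0.4282 m/d

0.428 m/d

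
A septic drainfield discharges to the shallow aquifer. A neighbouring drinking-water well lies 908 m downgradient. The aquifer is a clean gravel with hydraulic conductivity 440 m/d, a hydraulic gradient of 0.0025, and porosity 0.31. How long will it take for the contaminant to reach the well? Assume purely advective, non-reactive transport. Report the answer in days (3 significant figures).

Darcy flux q = K·i = 440 × 0.0025 = 1.100 m/d
Seepage velocity v = q / n = 1.100 / 0.31 = 3.548 m/d
t = L / v = 908 / 3.548 = 255.9 d

256 days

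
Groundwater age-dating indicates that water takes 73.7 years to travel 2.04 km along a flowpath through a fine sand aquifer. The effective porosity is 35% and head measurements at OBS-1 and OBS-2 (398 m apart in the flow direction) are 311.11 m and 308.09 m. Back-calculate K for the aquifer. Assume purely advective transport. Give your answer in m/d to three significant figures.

Hydraulic gradient i = (311.11 − 308.09) / 398 = 3.02 / 398 = 0.007588
t = 73.7 years = 26900 d
L = 2.04 km = 2040 m
v = L / t = 2040 / 26900 = 0.07584 m/d
K = v · n / i = 0.07584 × 0.35 / 0.007588 = 3.50 m/d

3.50 m/d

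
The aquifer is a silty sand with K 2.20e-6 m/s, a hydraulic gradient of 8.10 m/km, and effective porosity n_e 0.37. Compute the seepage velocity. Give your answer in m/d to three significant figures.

K = 2.20e-6 m/s × 86400 s/d = 0.1901 m/d
Specific discharge q = 0.1901 × 0.0081 = 0.001540 m/d
v_s = q/n_e = 0.001540/0.37 = 0.004161 m/d

0.00416 m/d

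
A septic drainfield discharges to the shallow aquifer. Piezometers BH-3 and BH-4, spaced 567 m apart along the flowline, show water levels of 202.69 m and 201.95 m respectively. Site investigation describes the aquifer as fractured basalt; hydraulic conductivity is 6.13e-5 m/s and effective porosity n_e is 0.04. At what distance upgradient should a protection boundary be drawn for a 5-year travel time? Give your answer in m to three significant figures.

315 m

Hydraulic gradient i = (202.69 − 201.95) / 567 = 0.74 / 567 = 0.001305
K = 6.13e-5 m/s × 86400 s/d = 5.296 m/d
Specific discharge q = 5.296 × 0.001305 = 0.006912 m/d
v_s = q/n_e = 0.006912/0.04 = 0.1728 m/d
T = 5 yr × 365 = 1825 d
L = v × T = 0.1728 × 1825 = 315.4 m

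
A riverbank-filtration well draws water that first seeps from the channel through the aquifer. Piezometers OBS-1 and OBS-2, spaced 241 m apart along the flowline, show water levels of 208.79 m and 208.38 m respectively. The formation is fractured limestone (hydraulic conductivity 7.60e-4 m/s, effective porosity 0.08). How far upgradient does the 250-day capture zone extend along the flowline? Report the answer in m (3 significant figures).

Hydraulic gradient i = (208.79 − 208.38) / 241 = 0.41 / 241 = 0.001701
K = 7.60e-4 m/s × 86400 s/d = 65.66 m/d
q = Ki = 65.66 × 0.001701 = 0.1117 m/d
Seepage velocity v = q / n = 0.1117 / 0.08 = 1.396 m/d
L = v × T = 1.396 × 250 = 349.1 m

349 m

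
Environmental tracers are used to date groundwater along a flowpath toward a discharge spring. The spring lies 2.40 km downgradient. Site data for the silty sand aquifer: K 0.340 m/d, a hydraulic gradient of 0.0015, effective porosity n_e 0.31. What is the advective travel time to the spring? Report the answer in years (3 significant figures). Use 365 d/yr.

4000 years

Darcy flux q = K·i = 0.340 × 0.0015 = 5.100e-4 m/d
v = Ki/n = 0.340·0.0015/0.31 = 0.001645 m/d
L = 2.40 km = 2400 m
t = L / v = 2400 / 0.001645 = 1.459e6 d
   = 1.459e6 / 365 = 4000 yr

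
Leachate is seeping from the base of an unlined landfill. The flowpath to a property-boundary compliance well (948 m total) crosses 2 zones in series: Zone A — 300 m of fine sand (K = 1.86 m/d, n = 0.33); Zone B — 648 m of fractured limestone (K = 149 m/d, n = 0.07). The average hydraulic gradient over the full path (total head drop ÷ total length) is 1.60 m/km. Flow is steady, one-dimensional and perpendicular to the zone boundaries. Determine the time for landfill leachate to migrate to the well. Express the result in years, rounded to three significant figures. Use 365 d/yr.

43.2 years

Steady 1-D flow in series ⇒ the Darcy flux q is identical in every zone and the zone head losses add (resistances L/K in series).
Σ(L/K) = 300/1.86 + 648/149 = 161.3 + 4.349 = 165.6 d
K_eq = L_total / Σ(L/K) = 948 / 165.6 = 5.723 m/d
q = K_eq · i = 5.723 × 0.0016 = 0.009157 m/d (same in every zone)
Zone A: v = q/n = 0.009157/0.33 = 0.02775 m/d → t_A = 300/0.02775 = 10810 d
Zone B: v = q/n = 0.009157/0.07 = 0.1308 m/d → t_B = 648/0.1308 = 4953 d
Total t = 10810 + 4953 = 15760 d
   = 15760 / 365 = 43.2 yr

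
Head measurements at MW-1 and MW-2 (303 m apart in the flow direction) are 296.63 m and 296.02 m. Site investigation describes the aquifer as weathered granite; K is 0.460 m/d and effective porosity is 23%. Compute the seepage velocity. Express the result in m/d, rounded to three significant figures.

Hydraulic gradient i = (296.63 − 296.02) / 303 = 0.61 / 303 = 0.002013
Darcy flux q = K·i = 0.460 × 0.002013 = 9.261e-4 m/d
Seepage velocity v = q / n = 9.261e-4 / 0.23 = 0.004026 m/d

0.00403 m/d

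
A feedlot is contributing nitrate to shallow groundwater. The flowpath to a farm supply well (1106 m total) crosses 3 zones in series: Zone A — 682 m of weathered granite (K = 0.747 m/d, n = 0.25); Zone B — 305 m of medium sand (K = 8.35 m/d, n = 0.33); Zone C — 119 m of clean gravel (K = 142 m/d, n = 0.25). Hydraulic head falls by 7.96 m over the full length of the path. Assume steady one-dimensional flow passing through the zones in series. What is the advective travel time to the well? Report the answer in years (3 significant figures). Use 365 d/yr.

Continuity: the same q passes through each zone, so ΔH = q·Σ(L_j/K_j) — the zones act as resistances in series.
Σ(L/K) = 682/0.747 + 305/8.35 + 119/142 = 913.0 + 36.53 + 0.8380 = 950.4 d
q = ΔH / Σ(L/K) = 7.96 / 950.4 = 0.008376 m/d (same in every zone)
Zone A: v = q/n = 0.008376/0.25 = 0.03350 m/d → t_A = 682/0.03350 = 20360 d
Zone B: v = q/n = 0.008376/0.33 = 0.02538 m/d → t_B = 305/0.02538 = 12020 d
Zone C: v = q/n = 0.008376/0.25 = 0.03350 m/d → t_C = 119/0.03350 = 3552 d
Total t = 20360 + 12020 + 3552 = 35920 d
   = 35920 / 365 = 98.4 yr

98.4 years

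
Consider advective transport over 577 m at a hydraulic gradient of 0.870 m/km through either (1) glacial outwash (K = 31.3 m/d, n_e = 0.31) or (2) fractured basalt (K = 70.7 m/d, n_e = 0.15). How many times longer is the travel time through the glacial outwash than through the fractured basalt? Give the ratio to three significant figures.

Unit 1 (glacial outwash): v = 31.3×8.7e-4/0.31 = 0.08784 m/d, t = 577/0.08784 = 6569 d
Unit 2 (fractured basalt): v = 70.7×8.7e-4/0.15 = 0.4101 m/d, t = 577/0.4101 = 1407 d
t(glacial outwash) / t(fractured basalt) = 6569/1407 = 4.67

4.67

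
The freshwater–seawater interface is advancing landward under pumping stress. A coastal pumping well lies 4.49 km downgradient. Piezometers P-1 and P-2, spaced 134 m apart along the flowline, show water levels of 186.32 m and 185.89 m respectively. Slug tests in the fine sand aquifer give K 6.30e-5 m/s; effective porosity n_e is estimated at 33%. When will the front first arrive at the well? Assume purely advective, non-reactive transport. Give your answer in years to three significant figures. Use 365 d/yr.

Hydraulic gradient i = (186.32 − 185.89) / 134 = 0.43 / 134 = 0.003209
K = 6.30e-5 m/s × 86400 s/d = 5.443 m/d
Specific discharge q = 5.443 × 0.003209 = 0.01747 m/d
Seepage velocity v = q / n = 0.01747 / 0.33 = 0.05293 m/d
L = 4.49 km = 4490 m
t = L / v = 4490 / 0.05293 = 84830 d
   = 84830 / 365 = 232 yr

232 years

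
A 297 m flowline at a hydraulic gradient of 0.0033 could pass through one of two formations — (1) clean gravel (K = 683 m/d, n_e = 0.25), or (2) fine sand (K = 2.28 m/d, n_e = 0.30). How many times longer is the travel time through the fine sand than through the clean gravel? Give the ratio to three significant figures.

359

Unit 1 (clean gravel): v = 683×0.0033/0.25 = 9.016 m/d, t = 297/9.016 = 32.94 d
Unit 2 (fine sand): v = 2.28×0.0033/0.30 = 0.02508 m/d, t = 297/0.02508 = 11840 d
t(fine sand) / t(clean gravel) = 11840/32.94 = 359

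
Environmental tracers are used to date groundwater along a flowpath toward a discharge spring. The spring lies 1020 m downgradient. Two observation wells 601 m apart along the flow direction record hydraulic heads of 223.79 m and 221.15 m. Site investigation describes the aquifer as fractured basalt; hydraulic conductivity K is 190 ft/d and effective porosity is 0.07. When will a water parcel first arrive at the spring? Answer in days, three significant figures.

Hydraulic gradient i = (223.79 − 221.15) / 601 = 2.64 / 601 = 0.004393
K = 190 ft/d × 0.3048 = 57.91 m/d
Specific discharge q = 57.91 × 0.004393 = 0.2544 m/d
Seepage velocity v = q / n = 0.2544 / 0.07 = 3.634 m/d
t = L / v = 1020 / 3.634 = 280.7 d

281 days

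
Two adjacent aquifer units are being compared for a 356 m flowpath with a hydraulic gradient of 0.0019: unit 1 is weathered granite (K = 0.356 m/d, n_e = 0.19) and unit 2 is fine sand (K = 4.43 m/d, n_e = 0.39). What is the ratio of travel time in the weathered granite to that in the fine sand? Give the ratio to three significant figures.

6.06

Unit 1 (weathered granite): v = 0.356×0.0019/0.19 = 0.003560 m/d, t = 356/0.003560 = 100000 d
Unit 2 (fine sand): v = 4.43×0.0019/0.39 = 0.02158 m/d, t = 356/0.02158 = 16500 d
t(weathered granite) / t(fine sand) = 100000/16500 = 6.06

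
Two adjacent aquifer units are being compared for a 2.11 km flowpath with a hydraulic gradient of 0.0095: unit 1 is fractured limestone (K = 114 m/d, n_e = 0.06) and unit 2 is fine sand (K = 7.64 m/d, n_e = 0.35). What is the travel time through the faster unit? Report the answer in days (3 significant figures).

117 days

Unit 1 (fractured limestone): v = 114×0.0095/0.06 = 18.05 m/d, t = 2110/18.05 = 116.9 d
Unit 2 (fine sand): v = 7.64×0.0095/0.35 = 0.2074 m/d, t = 2110/0.2074 = 10170 d
Faster unit: t = 117 d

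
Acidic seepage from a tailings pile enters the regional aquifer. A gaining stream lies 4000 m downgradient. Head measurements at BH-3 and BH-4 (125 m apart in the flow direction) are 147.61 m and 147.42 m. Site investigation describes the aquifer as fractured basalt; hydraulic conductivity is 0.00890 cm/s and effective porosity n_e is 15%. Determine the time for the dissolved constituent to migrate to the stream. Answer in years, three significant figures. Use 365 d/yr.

141 years

Hydraulic gradient i = (147.61 − 147.42) / 125 = 0.19 / 125 = 0.001520
K = 0.00890 cm/s × 864 = 7.690 m/d
Darcy flux q = K·i = 7.690 × 0.001520 = 0.01169 m/d
v_s = q/n_e = 0.01169/0.15 = 0.07792 m/d
t = L / v = 4000 / 0.07792 = 51330 d
   = 51330 / 365 = 141 yr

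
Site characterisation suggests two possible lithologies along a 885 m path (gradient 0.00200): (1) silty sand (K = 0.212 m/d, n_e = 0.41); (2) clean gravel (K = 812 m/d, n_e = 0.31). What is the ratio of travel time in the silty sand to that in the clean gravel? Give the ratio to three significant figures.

5070

Unit 1 (silty sand): v = 0.212×0.0020/0.41 = 0.001034 m/d, t = 885/0.001034 = 855800 d
Unit 2 (clean gravel): v = 812×0.0020/0.31 = 5.239 m/d, t = 885/5.239 = 168.9 d
t(silty sand) / t(clean gravel) = 855800/168.9 = 5070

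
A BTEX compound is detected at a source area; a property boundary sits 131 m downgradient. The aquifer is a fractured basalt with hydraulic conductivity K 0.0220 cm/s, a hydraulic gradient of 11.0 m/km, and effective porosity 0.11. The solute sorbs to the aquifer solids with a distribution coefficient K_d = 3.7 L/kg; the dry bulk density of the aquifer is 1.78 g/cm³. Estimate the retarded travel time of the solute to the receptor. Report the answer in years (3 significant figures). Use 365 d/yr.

K = 0.0220 cm/s × 864 = 19.01 m/d
Specific discharge q = 19.01 × 0.011 = 0.2091 m/d
v_s = q/n_e = 0.2091/0.11 = 1.901 m/d
Retardation R = 1 + ρ_b·K_d/n = 1 + 1.78×3.7/0.11 = 60.87
Contaminant velocity v_c = v/R = 1.901/60.87 = 0.03123 m/d
t = L/v_c = 131/0.03123 = 4195 d
   = 4195/365 = 11.5 yr

11.5 years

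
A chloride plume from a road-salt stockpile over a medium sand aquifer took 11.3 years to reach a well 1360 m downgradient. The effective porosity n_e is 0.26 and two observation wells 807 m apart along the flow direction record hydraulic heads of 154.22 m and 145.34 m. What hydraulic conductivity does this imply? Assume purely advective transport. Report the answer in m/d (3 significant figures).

Hydraulic gradient i = (154.22 − 145.34) / 807 = 8.88 / 807 = 0.01100
t = 11.3 years = 4125 d
v = L / t = 1360 / 4125 = 0.3297 m/d
K = v · n / i = 0.3297 × 0.26 / 0.01100 = 7.79 m/d

7.79 m/d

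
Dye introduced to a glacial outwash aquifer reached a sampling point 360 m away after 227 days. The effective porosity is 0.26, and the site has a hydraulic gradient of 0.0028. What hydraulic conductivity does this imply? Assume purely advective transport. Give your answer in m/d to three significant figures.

147 m/d

v = L / t = 360 / 227 = 1.586 m/d
K = v · n / i = 1.586 × 0.26 / 0.0028 = 147 m/d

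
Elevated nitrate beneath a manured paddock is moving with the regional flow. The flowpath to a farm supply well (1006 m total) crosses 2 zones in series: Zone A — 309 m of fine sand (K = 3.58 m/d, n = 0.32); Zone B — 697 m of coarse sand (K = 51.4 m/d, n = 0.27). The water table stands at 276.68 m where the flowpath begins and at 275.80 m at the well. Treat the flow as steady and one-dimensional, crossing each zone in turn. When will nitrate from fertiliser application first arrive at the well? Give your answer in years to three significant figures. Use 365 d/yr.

89.3 years

Total head drop ΔH = 276.68 − 275.80 = 0.88 m
Steady 1-D flow in series ⇒ the Darcy flux q is identical in every zone and the zone head losses add (resistances L/K in series).
Σ(L/K) = 309/3.58 + 697/51.4 = 86.31 + 13.56 = 99.87 d
q = ΔH / Σ(L/K) = 0.88 / 99.87 = 0.008811 m/d (same in every zone)
Zone A: v = q/n = 0.008811/0.32 = 0.02753 m/d → t_A = 309/0.02753 = 11220 d
Zone B: v = q/n = 0.008811/0.27 = 0.03263 m/d → t_B = 697/0.03263 = 21360 d
Total t = 11220 + 21360 = 32580 d
   = 32580 / 365 = 89.3 yr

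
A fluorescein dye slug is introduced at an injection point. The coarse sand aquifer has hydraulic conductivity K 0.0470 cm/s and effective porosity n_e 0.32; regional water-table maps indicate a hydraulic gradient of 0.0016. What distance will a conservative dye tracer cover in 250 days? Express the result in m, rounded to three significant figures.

K = 0.0470 cm/s × 864 = 40.61 m/d
Darcy flux q = K·i = 40.61 × 0.0016 = 0.06497 m/d
v = Ki/n = 40.61·0.0016/0.32 = 0.2030 m/d
L = v × T = 0.2030 × 250 = 50.76 m

50.8 m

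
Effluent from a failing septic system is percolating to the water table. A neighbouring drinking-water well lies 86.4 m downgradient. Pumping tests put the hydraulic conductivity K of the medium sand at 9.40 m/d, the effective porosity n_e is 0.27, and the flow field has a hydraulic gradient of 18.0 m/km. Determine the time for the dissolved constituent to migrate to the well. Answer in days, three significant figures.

Darcy flux q = K·i = 9.40 × 0.018 = 0.1692 m/d
Seepage velocity v = q / n = 0.1692 / 0.27 = 0.6267 m/d
t = L / v = 86.4 / 0.6267 = 137.9 d

138 days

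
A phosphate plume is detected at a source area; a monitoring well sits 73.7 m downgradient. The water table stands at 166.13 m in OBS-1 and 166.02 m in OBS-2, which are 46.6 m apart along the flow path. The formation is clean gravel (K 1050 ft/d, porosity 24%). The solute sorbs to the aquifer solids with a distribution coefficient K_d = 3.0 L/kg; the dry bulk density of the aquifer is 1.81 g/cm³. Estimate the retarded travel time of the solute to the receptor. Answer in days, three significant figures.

Hydraulic gradient i = (166.13 − 166.02) / 46.6 = 0.11 / 46.6 = 0.002361
K = 1050 ft/d × 0.3048 = 320.0 m/d
q = Ki = 320.0 × 0.002361 = 0.7555 m/d
v = Ki/n = 320.0·0.002361/0.24 = 3.148 m/d
Retardation R = 1 + ρ_b·K_d/n = 1 + 1.81×3.0/0.24 = 23.63
Contaminant velocity v_c = v/R = 3.148/23.63 = 0.1332 m/d
t = L/v_c = 73.7/0.1332 = 553.1 d

553 days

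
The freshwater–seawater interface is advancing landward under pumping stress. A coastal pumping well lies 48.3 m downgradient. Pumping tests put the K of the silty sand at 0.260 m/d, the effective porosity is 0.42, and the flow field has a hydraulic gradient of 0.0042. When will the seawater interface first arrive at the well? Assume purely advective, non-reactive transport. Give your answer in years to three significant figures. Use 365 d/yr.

50.9 years

Darcy flux q = K·i = 0.260 × 0.0042 = 0.001092 m/d
Average linear velocity = 0.001092 / 0.42 = 0.002600 m/d
t = L / v = 48.3 / 0.002600 = 18580 d
   = 18580 / 365 = 50.9 yr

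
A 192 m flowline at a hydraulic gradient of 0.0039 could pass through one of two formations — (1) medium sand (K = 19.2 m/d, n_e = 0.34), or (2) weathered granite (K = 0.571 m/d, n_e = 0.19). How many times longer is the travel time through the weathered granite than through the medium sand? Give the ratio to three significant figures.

18.8

Unit 1 (medium sand): v = 19.2×0.0039/0.34 = 0.2202 m/d, t = 192/0.2202 = 871.8 d
Unit 2 (weathered granite): v = 0.571×0.0039/0.19 = 0.01172 m/d, t = 192/0.01172 = 16380 d
t(weathered granite) / t(medium sand) = 16380/871.8 = 18.8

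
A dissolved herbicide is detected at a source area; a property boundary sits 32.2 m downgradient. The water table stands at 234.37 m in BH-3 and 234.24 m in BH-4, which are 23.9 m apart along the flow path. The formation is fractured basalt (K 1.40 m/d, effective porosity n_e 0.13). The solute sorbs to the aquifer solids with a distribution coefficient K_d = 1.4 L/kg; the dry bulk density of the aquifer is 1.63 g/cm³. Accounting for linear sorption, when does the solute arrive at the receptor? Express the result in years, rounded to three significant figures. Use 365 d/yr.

Hydraulic gradient i = (234.37 − 234.24) / 23.9 = 0.13 / 23.9 = 0.005439
q = Ki = 1.40 × 0.005439 = 0.007615 m/d
v_s = q/n_e = 0.007615/0.13 = 0.05858 m/d
Retardation R = 1 + ρ_b·K_d/n = 1 + 1.63×1.4/0.13 = 18.55
Contaminant velocity v_c = v/R = 0.05858/18.55 = 0.003157 m/d
t = L/v_c = 32.2/0.003157 = 10200 d
   = 10200/365 = 27.9 yr

27.9 years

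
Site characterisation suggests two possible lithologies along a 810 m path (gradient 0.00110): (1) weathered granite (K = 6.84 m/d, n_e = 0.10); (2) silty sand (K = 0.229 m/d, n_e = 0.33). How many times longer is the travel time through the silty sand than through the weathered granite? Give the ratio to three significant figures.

Unit 1 (weathered granite): v = 6.84×0.0011/0.10 = 0.07524 m/d, t = 810/0.07524 = 10770 d
Unit 2 (silty sand): v = 0.229×0.0011/0.33 = 7.633e-4 m/d, t = 810/7.633e-4 = 1.061e6 d
t(silty sand) / t(weathered granite) = 1.061e6/10770 = 98.6

98.6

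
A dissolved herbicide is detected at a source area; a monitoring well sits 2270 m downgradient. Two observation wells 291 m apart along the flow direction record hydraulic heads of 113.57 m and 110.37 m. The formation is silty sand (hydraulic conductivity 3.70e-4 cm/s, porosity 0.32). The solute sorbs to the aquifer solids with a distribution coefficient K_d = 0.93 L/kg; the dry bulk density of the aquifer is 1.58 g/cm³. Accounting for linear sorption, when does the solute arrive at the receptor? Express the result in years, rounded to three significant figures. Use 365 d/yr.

Hydraulic gradient i = (113.57 − 110.37) / 291 = 3.20 / 291 = 0.01100
K = 3.70e-4 cm/s × 864 = 0.3197 m/d
Darcy flux q = K·i = 0.3197 × 0.01100 = 0.003515 m/d
v_s = q/n_e = 0.003515/0.32 = 0.01099 m/d
Retardation R = 1 + ρ_b·K_d/n = 1 + 1.58×0.93/0.32 = 5.592
Contaminant velocity v_c = v/R = 0.01099/5.592 = 0.001965 m/d
t = L/v_c = 2270/0.001965 = 1.155e6 d
   = 1.155e6/365 = 3170 yr

3170 years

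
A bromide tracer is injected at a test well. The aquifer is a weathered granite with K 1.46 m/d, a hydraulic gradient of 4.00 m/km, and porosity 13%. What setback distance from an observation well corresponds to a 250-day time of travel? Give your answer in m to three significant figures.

11.2 m

q = Ki = 1.46 × 0.0040 = 0.005840 m/d
Seepage velocity v = q / n = 0.005840 / 0.13 = 0.04492 m/d
L = v × T = 0.04492 × 250 = 11.23 m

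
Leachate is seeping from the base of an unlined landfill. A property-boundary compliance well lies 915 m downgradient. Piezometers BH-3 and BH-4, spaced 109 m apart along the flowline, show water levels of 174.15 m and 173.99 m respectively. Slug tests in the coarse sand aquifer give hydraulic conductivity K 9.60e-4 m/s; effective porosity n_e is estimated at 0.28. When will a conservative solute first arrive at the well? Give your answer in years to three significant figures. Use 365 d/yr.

Hydraulic gradient i = (174.15 − 173.99) / 109 = 0.16 / 109 = 0.001468
K = 9.60e-4 m/s × 86400 s/d = 82.94 m/d
Darcy flux q = K·i = 82.94 × 0.001468 = 0.1218 m/d
v_s = q/n_e = 0.1218/0.28 = 0.4348 m/d
t = L / v = 915 / 0.4348 = 2104 d
   = 2104 / 365 = 5.77 yr

5.77 years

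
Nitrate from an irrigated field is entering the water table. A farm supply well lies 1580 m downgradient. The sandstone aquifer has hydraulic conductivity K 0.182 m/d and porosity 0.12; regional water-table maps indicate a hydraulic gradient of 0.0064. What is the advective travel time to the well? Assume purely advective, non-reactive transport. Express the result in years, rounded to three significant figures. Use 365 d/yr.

q = Ki = 0.182 × 0.0064 = 0.001165 m/d
v = Ki/n = 0.182·0.0064/0.12 = 0.009707 m/d
t = L / v = 1580 / 0.009707 = 162800 d
   = 162800 / 365 = 446 yr

446 years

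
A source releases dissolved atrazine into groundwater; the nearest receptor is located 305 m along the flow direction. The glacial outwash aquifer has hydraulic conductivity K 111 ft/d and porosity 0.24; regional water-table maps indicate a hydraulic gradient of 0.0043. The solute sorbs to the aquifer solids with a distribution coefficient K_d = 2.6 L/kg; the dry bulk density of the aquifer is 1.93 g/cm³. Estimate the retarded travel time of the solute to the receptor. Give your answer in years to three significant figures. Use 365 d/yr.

K = 111 ft/d × 0.3048 = 33.83 m/d
Specific discharge q = 33.83 × 0.0043 = 0.1455 m/d
Average linear velocity = 0.1455 / 0.24 = 0.6062 m/d
Retardation R = 1 + ρ_b·K_d/n = 1 + 1.93×2.6/0.24 = 21.91
Contaminant velocity v_c = v/R = 0.6062/21.91 = 0.02767 m/d
t = L/v_c = 305/0.02767 = 11020 d
   = 11020/365 = 30.2 yr

30.2 years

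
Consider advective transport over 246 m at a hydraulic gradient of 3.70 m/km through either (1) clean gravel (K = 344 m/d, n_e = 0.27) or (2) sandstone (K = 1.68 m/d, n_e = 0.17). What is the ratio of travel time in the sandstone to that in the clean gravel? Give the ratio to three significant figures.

Unit 1 (clean gravel): v = 344×0.0037/0.27 = 4.714 m/d, t = 246/4.714 = 52.18 d
Unit 2 (sandstone): v = 1.68×0.0037/0.17 = 0.03656 m/d, t = 246/0.03656 = 6728 d
t(sandstone) / t(clean gravel) = 6728/52.18 = 129

129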